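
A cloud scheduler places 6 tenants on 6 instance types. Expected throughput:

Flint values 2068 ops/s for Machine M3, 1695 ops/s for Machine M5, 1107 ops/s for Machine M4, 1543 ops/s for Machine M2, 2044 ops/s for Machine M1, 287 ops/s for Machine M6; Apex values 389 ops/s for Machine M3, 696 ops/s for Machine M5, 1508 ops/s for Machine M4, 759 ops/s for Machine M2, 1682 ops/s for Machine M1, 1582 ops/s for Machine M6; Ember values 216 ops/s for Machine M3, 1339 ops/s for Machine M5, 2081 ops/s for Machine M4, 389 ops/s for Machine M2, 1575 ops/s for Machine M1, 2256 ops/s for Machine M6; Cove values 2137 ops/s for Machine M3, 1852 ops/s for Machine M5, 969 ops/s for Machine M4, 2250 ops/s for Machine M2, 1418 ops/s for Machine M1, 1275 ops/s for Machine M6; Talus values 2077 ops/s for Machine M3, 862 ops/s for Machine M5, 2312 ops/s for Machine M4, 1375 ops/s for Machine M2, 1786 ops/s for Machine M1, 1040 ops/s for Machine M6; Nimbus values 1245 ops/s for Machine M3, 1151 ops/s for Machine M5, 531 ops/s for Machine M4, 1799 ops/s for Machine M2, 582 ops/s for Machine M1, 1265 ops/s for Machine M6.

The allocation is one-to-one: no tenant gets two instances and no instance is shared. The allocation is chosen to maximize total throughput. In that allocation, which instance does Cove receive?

Treat this as an assignment problem: match each tenant to one instance.
Optimal: Flint→Machine M3 (2068 ops/s), Apex→Machine M1 (1682 ops/s), Ember→Machine M6 (2256 ops/s), Cove→Machine M5 (1852 ops/s), Talus→Machine M4 (2312 ops/s), Nimbus→Machine M2 (1799 ops/s) — total 2068+1682+2256+1852+2312+1799 = 11969 ops/s.
Column-greedy (each instance in turn goes to its best remaining tenant) gives 11881 ops/s, worse by 88.
Next-best assignment: Flint→Machine M5, Apex→Machine M1, Ember→Machine M6, Cove→Machine M3, Talus→Machine M4, Nimbus→Machine M2 = 11881 ops/s.
Checked against all permutations: 11969 ops/s is optimal.
Cove's own top instance is Machine M2 (2250 ops/s), but forcing Cove→Machine M2 and reassigning the rest optimally gives only 11719 ops/s — worse by 250.

Cove receives Machine M5.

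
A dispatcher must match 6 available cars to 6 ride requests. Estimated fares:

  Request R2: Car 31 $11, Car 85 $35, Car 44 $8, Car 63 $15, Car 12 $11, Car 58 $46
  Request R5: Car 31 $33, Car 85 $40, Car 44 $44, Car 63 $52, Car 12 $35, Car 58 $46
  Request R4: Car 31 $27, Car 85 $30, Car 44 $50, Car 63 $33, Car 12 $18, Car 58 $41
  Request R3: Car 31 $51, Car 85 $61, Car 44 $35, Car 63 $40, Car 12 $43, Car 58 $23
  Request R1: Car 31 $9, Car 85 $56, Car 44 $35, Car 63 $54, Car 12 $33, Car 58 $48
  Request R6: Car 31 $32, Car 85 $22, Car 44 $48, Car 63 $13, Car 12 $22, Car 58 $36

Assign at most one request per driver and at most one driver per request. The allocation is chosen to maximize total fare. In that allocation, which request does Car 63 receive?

Car 63 receives Request R5.

Optimal: Car 31→Request R6 ($32), Car 85→Request R1 ($56), Car 44→Request R4 ($50), Car 63→Request R5 ($52), Car 12→Request R3 ($43), Car 58→Request R2 ($46) — total 32+56+50+52+43+46 = $279.
Row-greedy (each driver in turn takes its best remaining request) gives $277, worse by 2.
Next-best assignment: Car 31→Request R6, Car 85→Request R3, Car 44→Request R4, Car 63→Request R1, Car 12→Request R5, Car 58→Request R2 = $278.
Swapping Car 85↔Car 63 (Car 85→Request R5 $40, Car 63→Request R1 $54) loses 14.
Checked against all permutations: $279 is optimal.
Car 63's own top request is Request R1 ($54), but forcing Car 63→Request R1 and reassigning the rest optimally gives only $278 — worse by 1.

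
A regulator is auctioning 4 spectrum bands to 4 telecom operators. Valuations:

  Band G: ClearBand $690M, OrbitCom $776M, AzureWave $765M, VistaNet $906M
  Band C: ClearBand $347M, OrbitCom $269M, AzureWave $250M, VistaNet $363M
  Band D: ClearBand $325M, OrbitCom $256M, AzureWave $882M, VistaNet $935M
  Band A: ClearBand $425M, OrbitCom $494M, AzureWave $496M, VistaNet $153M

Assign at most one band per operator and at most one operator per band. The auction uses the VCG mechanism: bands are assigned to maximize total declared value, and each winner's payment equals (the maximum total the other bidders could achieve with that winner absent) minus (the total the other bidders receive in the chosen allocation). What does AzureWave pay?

Efficient allocation: ClearBand→Band C ($347M), OrbitCom→Band A ($494M), AzureWave→Band D ($882M), VistaNet→Band G ($906M); total welfare W = $2629M.
AzureWave receives Band D at value $882M, so the others get W − 882 = $1747M.
Without AzureWave: best allocation of the remaining 3 bidders over all 4 bands is ClearBand→Band A ($425M), OrbitCom→Band G ($776M), VistaNet→Band D ($935M), total $2136M.
VCG payment = (others' best without AzureWave) − (others' welfare with AzureWave) = 2136 − 1747 = $389M.

AzureWave pays $389M.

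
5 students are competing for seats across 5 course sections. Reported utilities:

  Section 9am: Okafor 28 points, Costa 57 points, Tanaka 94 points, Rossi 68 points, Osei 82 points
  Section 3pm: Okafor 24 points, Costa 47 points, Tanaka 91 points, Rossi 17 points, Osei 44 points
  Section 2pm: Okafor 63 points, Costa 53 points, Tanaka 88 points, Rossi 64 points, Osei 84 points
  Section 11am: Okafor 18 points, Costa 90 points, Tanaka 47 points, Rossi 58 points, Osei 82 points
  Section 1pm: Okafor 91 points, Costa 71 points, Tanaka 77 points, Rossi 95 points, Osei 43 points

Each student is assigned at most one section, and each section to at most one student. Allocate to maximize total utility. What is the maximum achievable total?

This is the linear assignment problem.
Optimal: Okafor→Section 1pm (91 points), Costa→Section 11am (90 points), Tanaka→Section 3pm (91 points), Rossi→Section 9am (68 points), Osei→Section 2pm (84 points) — total 91+90+91+68+84 = 424 points.
Row-greedy (each student in turn takes its best remaining section) gives 383 points, worse by 41.
Next-best assignment: Okafor→Section 2pm, Costa→Section 11am, Tanaka→Section 3pm, Rossi→Section 1pm, Osei→Section 9am = 421 points.

Max total: 424 points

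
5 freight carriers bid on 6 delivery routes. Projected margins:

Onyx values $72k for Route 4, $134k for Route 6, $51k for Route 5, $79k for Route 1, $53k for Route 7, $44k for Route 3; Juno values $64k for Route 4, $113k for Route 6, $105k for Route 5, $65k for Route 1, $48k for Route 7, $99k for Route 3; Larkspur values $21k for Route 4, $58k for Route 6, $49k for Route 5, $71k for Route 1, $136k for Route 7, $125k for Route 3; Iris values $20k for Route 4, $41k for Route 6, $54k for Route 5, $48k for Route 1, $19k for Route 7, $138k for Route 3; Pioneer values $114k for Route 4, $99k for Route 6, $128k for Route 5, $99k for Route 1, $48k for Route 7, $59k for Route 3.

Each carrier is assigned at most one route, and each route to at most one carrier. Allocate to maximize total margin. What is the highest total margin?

This is a one-to-one assignment (maximum-weight bipartite matching).
Optimal: Onyx→Route 6 ($134k), Juno→Route 5 ($105k), Larkspur→Route 7 ($136k), Iris→Route 3 ($138k), Pioneer→Route 4 ($114k) — total 134+105+136+138+114 = $627k.
Column-greedy (each route in turn goes to its best remaining carrier) gives $443k, worse by 184.
Swapping Larkspur↔Onyx (Larkspur→Route 6 $58k, Onyx→Route 7 $53k) loses 159.

Max total: $627k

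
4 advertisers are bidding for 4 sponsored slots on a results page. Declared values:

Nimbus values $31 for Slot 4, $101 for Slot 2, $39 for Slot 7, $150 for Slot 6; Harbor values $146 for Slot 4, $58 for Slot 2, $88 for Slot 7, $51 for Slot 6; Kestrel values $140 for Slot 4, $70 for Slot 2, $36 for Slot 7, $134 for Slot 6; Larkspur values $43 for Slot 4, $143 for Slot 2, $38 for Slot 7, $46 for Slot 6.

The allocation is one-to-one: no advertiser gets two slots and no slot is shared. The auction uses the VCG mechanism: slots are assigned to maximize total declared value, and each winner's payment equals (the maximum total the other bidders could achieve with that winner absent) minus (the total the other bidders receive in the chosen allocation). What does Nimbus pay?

Nimbus pays $52.

Efficient allocation: Nimbus→Slot 6 ($150), Harbor→Slot 7 ($88), Kestrel→Slot 4 ($140), Larkspur→Slot 2 ($143); total welfare W = $521.
Nimbus receives Slot 6 at value $150, so the others get W − 150 = $371.
Without Nimbus: best allocation of the remaining 3 bidders over all 4 slots is Harbor→Slot 4 ($146), Kestrel→Slot 6 ($134), Larkspur→Slot 2 ($143), total $423.
VCG payment = (others' best without Nimbus) − (others' welfare with Nimbus) = 423 − 371 = $52.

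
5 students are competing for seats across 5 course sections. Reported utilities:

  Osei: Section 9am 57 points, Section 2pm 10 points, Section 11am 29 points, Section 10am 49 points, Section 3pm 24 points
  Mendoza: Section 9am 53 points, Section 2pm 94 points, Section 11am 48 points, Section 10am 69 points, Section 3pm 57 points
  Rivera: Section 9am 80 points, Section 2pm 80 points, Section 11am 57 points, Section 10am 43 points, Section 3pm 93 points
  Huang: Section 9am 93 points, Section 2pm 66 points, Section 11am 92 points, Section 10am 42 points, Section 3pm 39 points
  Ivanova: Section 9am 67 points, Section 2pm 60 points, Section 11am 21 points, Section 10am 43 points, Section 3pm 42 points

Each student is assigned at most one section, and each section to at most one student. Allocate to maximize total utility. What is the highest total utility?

Optimal: Osei→Section 10am (49 points), Mendoza→Section 2pm (94 points), Rivera→Section 3pm (93 points), Huang→Section 11am (92 points), Ivanova→Section 9am (67 points) — total 49+94+93+92+67 = 395 points.
Next-best assignment: Osei→Section 9am, Mendoza→Section 2pm, Rivera→Section 3pm, Huang→Section 11am, Ivanova→Section 10am = 379 points.

Max total: 395 points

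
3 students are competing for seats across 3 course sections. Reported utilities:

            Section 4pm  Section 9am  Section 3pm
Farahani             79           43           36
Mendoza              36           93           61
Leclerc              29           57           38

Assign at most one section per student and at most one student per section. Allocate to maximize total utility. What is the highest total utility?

Max total: 210 points

Optimal: Farahani→Section 4pm (79 points), Mendoza→Section 9am (93 points), Leclerc→Section 3pm (38 points) — total 79+93+38 = 210 points.
Next-best assignment: Farahani→Section 4pm, Mendoza→Section 3pm, Leclerc→Section 9am = 197 points.
No other one-to-one assignment exceeds 210 points.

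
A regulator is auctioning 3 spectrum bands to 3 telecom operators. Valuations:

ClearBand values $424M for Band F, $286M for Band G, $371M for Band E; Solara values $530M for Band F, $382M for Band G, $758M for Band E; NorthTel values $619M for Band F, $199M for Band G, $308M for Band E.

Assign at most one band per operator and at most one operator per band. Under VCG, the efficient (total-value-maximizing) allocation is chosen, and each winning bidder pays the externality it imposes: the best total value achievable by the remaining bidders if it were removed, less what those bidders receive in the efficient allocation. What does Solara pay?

Efficient allocation: ClearBand→Band G ($286M), Solara→Band E ($758M), NorthTel→Band F ($619M); total welfare W = $1663M.
Solara receives Band E at value $758M, so the others get W − 758 = $905M.
Without Solara: best allocation of the remaining 2 bidders over all 3 bands is ClearBand→Band E ($371M), NorthTel→Band F ($619M), total $990M.
VCG payment = (others' best without Solara) − (others' welfare with Solara) = 990 − 905 = $85M.

Solara pays $85M.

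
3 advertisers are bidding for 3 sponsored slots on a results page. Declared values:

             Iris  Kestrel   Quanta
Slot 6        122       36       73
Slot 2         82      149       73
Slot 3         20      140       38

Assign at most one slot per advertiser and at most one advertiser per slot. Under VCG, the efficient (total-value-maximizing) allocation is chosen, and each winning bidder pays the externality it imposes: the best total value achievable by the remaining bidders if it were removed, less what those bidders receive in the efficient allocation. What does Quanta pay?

Quanta pays $9.

Efficient allocation: Iris→Slot 6 ($122), Kestrel→Slot 3 ($140), Quanta→Slot 2 ($73); total welfare W = $335.
Quanta receives Slot 2 at value $73, so the others get W − 73 = $262.
Without Quanta: best allocation of the remaining 2 bidders over all 3 slots is Iris→Slot 6 ($122), Kestrel→Slot 2 ($149), total $271.
VCG payment = (others' best without Quanta) − (others' welfare with Quanta) = 271 − 262 = $9.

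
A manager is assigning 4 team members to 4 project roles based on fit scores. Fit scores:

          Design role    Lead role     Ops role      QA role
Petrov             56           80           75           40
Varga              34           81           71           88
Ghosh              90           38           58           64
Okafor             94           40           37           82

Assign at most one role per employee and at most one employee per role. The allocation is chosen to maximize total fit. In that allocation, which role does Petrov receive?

Petrov receives Ops role.

Treat this as an assignment problem: match each employee to one role.
Optimal: Petrov→Ops role (75 pts), Varga→Lead role (81 pts), Ghosh→Design role (90 pts), Okafor→QA role (82 pts) — total 75+81+90+82 = 328 pts.
Next-best assignment: Petrov→Lead role, Varga→Ops role, Ghosh→Design role, Okafor→QA role = 323 pts.
Every other assignment is strictly worse.
Petrov's own top role is Lead role (80 pts), but forcing Petrov→Lead role and reassigning the rest optimally gives only 323 pts — worse by 5.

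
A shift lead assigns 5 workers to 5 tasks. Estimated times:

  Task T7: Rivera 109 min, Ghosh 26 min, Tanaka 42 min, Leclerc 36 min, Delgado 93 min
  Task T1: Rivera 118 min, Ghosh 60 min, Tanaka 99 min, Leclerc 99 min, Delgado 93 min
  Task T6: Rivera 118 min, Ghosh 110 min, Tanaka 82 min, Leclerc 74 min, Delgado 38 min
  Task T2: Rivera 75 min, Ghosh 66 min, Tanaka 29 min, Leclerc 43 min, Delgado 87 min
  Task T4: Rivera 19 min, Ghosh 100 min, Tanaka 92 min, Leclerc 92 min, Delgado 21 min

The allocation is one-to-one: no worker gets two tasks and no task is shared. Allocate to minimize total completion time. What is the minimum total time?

Optimal: Rivera→Task T4 (19 min), Ghosh→Task T1 (60 min), Tanaka→Task T2 (29 min), Leclerc→Task T7 (36 min), Delgado→Task T6 (38 min) — total 19+60+29+36+38 = 182 min.
Row-greedy (each worker in turn takes its cheapest remaining task) gives 241 min, worse by 59.
Next-best assignment: Rivera→Task T4, Ghosh→Task T1, Tanaka→Task T7, Leclerc→Task T2, Delgado→Task T6 = 202 min.
Every other assignment is strictly worse.

Minimum total: 182 min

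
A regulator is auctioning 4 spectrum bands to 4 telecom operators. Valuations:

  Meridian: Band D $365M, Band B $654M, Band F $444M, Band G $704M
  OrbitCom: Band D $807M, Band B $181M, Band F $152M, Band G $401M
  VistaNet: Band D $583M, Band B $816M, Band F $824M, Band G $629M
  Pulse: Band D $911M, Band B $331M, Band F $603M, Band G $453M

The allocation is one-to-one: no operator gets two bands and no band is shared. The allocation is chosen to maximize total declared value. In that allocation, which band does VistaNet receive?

Optimal: Meridian→Band G ($704M), OrbitCom→Band D ($807M), VistaNet→Band B ($816M), Pulse→Band F ($603M) — total 704+807+816+603 = $2930M.
Column-greedy (each band in turn goes to its best remaining operator) gives $2572M, worse by 358.
Next-best assignment: Meridian→Band B, OrbitCom→Band G, VistaNet→Band F, Pulse→Band D = $2790M.
Every other assignment is strictly worse.
VistaNet's own top band is Band F ($824M), but forcing VistaNet→Band F and reassigning the rest optimally gives only $2790M — worse by 140.

VistaNet receives Band B.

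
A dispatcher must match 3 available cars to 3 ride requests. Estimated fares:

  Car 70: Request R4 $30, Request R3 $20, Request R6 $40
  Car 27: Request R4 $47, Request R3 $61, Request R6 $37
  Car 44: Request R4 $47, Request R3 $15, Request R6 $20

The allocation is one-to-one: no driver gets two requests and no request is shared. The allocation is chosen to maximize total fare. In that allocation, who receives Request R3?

Car 27 receives Request R3.

This is a one-to-one assignment (maximum-weight bipartite matching).
Optimal: Car 70→Request R6 ($40), Car 27→Request R3 ($61), Car 44→Request R4 ($47) — total 40+61+47 = $148.
Column-greedy (each request in turn goes to its best remaining driver) gives $87, worse by 61.
Next-best assignment: Car 70→Request R4, Car 27→Request R3, Car 44→Request R6 = $111.
Every other assignment is strictly worse.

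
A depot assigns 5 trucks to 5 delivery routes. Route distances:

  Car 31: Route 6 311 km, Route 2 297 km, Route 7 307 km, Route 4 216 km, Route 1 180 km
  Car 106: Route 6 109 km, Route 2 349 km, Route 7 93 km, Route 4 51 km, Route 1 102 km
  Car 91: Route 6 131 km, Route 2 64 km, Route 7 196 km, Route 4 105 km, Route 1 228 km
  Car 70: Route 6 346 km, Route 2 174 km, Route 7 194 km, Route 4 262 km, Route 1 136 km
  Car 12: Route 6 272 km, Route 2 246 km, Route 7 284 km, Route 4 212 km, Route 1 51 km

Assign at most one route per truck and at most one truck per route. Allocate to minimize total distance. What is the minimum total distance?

Min total: 634 km

Treat this as an assignment problem: match each truck to one route.
Optimal: Car 31→Route 4 (216 km), Car 106→Route 6 (109 km), Car 91→Route 2 (64 km), Car 70→Route 7 (194 km), Car 12→Route 1 (51 km) — total 216+109+64+194+51 = 634 km.
Column-greedy (each route in turn goes to its cheapest remaining truck) gives 759 km, worse by 125.
Next-best assignment: Car 31→Route 4, Car 106→Route 7, Car 91→Route 6, Car 70→Route 2, Car 12→Route 1 = 665 km.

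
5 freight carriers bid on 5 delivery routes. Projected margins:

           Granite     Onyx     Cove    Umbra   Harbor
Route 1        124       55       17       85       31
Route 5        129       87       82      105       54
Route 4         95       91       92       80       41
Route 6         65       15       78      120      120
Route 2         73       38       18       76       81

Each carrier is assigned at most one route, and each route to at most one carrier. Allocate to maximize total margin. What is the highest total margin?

Max total: $504k

This is the linear assignment problem.
Optimal: Granite→Route 1 ($124k), Onyx→Route 5 ($87k), Cove→Route 4 ($92k), Umbra→Route 6 ($120k), Harbor→Route 2 ($81k) — total 124+87+92+120+81 = $504k.
Column-greedy (each route in turn goes to its best remaining carrier) gives $479k, worse by 25.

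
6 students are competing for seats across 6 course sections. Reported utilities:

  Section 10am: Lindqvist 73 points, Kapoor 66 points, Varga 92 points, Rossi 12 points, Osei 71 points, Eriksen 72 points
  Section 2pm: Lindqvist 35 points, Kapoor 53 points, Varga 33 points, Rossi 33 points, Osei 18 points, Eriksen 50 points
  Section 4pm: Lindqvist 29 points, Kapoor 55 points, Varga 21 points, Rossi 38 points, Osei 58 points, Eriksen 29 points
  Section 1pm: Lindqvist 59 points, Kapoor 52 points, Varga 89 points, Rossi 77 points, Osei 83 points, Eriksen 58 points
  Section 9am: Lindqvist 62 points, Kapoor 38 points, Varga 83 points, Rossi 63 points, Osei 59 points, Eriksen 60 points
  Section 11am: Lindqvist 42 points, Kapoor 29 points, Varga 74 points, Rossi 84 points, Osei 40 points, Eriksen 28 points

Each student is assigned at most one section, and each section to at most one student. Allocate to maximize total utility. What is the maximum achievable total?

Treat this as an assignment problem: match each student to one section.
Optimal: Lindqvist→Section 10am (73 points), Kapoor→Section 4pm (55 points), Varga→Section 9am (83 points), Rossi→Section 11am (84 points), Osei→Section 1pm (83 points), Eriksen→Section 2pm (50 points) — total 73+55+83+84+83+50 = 428 points.
Row-greedy (each student in turn takes its best remaining section) gives 410 points, worse by 18.
Every other assignment is strictly worse.

Maximum total: 428 points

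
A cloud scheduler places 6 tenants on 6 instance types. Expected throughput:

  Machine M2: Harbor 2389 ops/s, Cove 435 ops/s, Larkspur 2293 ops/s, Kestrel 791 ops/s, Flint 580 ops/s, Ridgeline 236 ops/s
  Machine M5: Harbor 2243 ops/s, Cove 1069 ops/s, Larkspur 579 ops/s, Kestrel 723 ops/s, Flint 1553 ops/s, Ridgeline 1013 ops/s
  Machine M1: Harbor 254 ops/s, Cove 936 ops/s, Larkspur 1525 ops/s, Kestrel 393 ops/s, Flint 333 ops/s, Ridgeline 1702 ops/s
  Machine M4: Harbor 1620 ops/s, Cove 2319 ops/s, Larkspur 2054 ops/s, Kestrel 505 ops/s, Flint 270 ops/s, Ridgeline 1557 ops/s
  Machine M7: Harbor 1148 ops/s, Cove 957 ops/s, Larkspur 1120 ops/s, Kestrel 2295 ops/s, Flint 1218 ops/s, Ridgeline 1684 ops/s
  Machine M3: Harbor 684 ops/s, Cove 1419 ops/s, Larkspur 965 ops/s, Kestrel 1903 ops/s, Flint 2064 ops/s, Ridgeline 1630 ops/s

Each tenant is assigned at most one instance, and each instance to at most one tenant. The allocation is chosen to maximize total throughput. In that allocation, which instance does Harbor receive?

Harbor receives Machine M5.

Optimal: Harbor→Machine M5 (2243 ops/s), Cove→Machine M4 (2319 ops/s), Larkspur→Machine M2 (2293 ops/s), Kestrel→Machine M7 (2295 ops/s), Flint→Machine M3 (2064 ops/s), Ridgeline→Machine M1 (1702 ops/s) — total 2243+2319+2293+2295+2064+1702 = 12916 ops/s.
Row-greedy (each tenant in turn takes its best remaining instance) gives 11605 ops/s, worse by 1311.
Harbor's own top instance is Machine M2 (2389 ops/s), but forcing Harbor→Machine M2 and reassigning the rest optimally gives only 11711 ops/s — worse by 1205.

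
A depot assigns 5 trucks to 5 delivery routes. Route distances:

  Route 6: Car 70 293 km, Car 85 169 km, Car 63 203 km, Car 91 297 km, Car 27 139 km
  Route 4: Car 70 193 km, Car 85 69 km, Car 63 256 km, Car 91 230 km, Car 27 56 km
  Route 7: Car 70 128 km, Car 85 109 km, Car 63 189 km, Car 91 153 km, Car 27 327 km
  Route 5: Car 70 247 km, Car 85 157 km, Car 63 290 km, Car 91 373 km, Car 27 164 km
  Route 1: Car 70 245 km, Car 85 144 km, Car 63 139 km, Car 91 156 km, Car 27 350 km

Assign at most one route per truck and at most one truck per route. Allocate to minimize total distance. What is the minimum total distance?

Minimum total: 700 km

Optimal: Car 70→Route 7 (128 km), Car 85→Route 5 (157 km), Car 63→Route 6 (203 km), Car 91→Route 1 (156 km), Car 27→Route 4 (56 km) — total 128+157+203+156+56 = 700 km.
Row-greedy (each truck in turn takes its cheapest remaining route) gives 797 km, worse by 97.
Next-best assignment: Car 70→Route 7, Car 85→Route 4, Car 63→Route 6, Car 91→Route 1, Car 27→Route 5 = 720 km.
Every other assignment is strictly worse.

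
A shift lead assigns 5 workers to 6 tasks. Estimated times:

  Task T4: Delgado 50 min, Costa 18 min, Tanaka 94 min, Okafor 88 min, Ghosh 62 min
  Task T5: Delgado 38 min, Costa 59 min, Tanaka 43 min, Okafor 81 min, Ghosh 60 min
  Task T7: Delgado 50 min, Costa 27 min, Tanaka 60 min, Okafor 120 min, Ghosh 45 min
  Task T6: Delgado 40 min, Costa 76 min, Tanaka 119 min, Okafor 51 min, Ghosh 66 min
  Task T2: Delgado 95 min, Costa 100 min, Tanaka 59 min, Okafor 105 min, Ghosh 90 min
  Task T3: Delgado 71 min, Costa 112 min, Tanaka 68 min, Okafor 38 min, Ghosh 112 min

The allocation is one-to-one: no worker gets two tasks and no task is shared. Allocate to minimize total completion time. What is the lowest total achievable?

Minimum total: 184 min

Optimal: Delgado→Task T6 (40 min), Costa→Task T4 (18 min), Tanaka→Task T5 (43 min), Okafor→Task T3 (38 min), Ghosh→Task T7 (45 min) — total 40+18+43+38+45 = 184 min.
Column-greedy (each task in turn goes to its cheapest remaining worker) gives 211 min, worse by 27.
No other one-to-one assignment undercuts 184 min.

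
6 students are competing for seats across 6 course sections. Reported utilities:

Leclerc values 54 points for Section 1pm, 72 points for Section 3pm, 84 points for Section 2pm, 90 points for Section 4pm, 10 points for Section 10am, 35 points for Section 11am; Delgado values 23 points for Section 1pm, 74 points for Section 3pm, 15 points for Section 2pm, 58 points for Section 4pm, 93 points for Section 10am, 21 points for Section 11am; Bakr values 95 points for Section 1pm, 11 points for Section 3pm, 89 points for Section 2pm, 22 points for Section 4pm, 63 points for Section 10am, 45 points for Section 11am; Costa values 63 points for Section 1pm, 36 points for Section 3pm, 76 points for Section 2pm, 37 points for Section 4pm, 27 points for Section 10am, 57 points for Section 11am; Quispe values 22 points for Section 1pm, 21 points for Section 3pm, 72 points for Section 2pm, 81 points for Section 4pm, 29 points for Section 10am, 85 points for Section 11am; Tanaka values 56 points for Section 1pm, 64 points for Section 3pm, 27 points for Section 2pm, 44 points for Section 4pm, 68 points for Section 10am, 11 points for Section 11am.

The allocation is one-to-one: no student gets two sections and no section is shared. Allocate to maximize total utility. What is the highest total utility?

Optimal: Leclerc→Section 4pm (90 points), Delgado→Section 10am (93 points), Bakr→Section 1pm (95 points), Costa→Section 2pm (76 points), Quispe→Section 11am (85 points), Tanaka→Section 3pm (64 points) — total 90+93+95+76+85+64 = 503 points.
Column-greedy (each section in turn goes to its best remaining student) gives 459 points, worse by 44.
Next-best assignment: Leclerc→Section 4pm, Delgado→Section 3pm, Bakr→Section 1pm, Costa→Section 2pm, Quispe→Section 11am, Tanaka→Section 10am = 488 points.

Max total: 503 points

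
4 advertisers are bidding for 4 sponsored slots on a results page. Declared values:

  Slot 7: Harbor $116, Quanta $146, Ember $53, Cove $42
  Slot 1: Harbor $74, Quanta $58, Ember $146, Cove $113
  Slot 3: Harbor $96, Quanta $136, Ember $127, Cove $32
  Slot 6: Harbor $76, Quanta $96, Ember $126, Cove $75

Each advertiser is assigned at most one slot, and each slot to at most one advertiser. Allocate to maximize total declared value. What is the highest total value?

Maximum total: $491

Optimal: Harbor→Slot 7 ($116), Quanta→Slot 3 ($136), Ember→Slot 6 ($126), Cove→Slot 1 ($113) — total 116+136+126+113 = $491.
Column-greedy (each slot in turn goes to its best remaining advertiser) gives $463, worse by 28.
Swapping Ember↔Harbor (Ember→Slot 7 $53, Harbor→Slot 6 $76) loses 113.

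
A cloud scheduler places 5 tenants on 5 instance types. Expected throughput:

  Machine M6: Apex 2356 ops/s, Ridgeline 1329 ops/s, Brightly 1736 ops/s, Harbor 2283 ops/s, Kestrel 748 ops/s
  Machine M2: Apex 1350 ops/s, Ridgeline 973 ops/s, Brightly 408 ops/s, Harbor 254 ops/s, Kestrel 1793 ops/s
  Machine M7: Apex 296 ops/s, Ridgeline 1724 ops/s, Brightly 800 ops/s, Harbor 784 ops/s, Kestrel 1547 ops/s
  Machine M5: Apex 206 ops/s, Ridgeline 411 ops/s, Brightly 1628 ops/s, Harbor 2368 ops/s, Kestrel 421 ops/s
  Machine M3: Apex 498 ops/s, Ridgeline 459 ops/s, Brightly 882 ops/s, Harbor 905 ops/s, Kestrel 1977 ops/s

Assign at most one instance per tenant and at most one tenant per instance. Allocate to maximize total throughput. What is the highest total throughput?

This is a one-to-one assignment (maximum-weight bipartite matching).
Optimal: Apex→Machine M2 (1350 ops/s), Ridgeline→Machine M7 (1724 ops/s), Brightly→Machine M6 (1736 ops/s), Harbor→Machine M5 (2368 ops/s), Kestrel→Machine M3 (1977 ops/s) — total 1350+1724+1736+2368+1977 = 9155 ops/s.
Column-greedy (each instance in turn goes to its best remaining tenant) gives 9123 ops/s, worse by 32.
Next-best assignment: Apex→Machine M6, Ridgeline→Machine M7, Brightly→Machine M3, Harbor→Machine M5, Kestrel→Machine M2 = 9123 ops/s.
Checked against all permutations: 9155 ops/s is optimal.

Max total: 9155 ops/s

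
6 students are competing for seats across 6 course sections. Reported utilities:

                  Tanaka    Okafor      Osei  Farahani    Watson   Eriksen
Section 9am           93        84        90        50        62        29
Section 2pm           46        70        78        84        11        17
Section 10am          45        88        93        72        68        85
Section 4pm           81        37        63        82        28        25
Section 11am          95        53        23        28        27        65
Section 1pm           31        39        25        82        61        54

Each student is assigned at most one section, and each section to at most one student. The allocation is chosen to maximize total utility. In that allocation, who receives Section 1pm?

Watson receives Section 1pm.

Optimal: Tanaka→Section 11am (95 points), Okafor→Section 9am (84 points), Osei→Section 2pm (78 points), Farahani→Section 4pm (82 points), Watson→Section 1pm (61 points), Eriksen→Section 10am (85 points) — total 95+84+78+82+61+85 = 485 points.
Row-greedy (each student in turn takes its best remaining section) gives 443 points, worse by 42.
Watson's own top section is Section 10am (68 points), but forcing Watson→Section 10am and reassigning the rest optimally gives only 461 points — worse by 24.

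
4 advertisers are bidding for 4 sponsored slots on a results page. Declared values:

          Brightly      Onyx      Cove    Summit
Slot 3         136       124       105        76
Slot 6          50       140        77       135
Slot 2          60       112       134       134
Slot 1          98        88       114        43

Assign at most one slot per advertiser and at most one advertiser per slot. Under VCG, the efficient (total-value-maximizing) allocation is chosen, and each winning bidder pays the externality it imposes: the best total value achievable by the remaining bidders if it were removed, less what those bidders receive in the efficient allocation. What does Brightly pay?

Efficient allocation: Brightly→Slot 3 ($136), Onyx→Slot 6 ($140), Cove→Slot 1 ($114), Summit→Slot 2 ($134); total welfare W = $524.
Brightly receives Slot 3 at value $136, so the others get W − 136 = $388.
Without Brightly: best allocation of the remaining 3 bidders over all 4 slots is Onyx→Slot 3 ($124), Cove→Slot 2 ($134), Summit→Slot 6 ($135), total $393.
VCG payment = (others' best without Brightly) − (others' welfare with Brightly) = 393 − 388 = $5.

Brightly pays $5.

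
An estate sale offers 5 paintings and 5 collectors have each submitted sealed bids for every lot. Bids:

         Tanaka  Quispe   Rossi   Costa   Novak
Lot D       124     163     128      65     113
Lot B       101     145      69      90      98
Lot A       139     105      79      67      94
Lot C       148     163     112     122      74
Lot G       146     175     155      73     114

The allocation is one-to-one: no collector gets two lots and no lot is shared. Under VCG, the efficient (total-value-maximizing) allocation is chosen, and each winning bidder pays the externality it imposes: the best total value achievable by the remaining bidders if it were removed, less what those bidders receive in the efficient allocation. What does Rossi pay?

Efficient allocation: Tanaka→Lot A ($139), Quispe→Lot D ($163), Rossi→Lot G ($155), Costa→Lot C ($122), Novak→Lot B ($98); total welfare W = $677.
Rossi receives Lot G at value $155, so the others get W − 155 = $522.
Without Rossi: best allocation of the remaining 4 bidders over all 5 lots is Tanaka→Lot A ($139), Quispe→Lot G ($175), Costa→Lot C ($122), Novak→Lot D ($113), total $549.
VCG payment = (others' best without Rossi) − (others' welfare with Rossi) = 549 − 522 = $27.

Rossi pays $27.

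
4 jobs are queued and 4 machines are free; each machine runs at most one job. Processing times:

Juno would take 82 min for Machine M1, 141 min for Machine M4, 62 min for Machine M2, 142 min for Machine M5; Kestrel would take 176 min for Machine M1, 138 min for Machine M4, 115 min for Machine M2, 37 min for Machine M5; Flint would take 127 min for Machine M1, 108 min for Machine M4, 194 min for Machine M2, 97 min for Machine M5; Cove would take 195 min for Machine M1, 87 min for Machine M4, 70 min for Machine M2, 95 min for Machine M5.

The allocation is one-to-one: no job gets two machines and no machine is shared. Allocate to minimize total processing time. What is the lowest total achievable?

Minimum total: 297 min

Optimal: Juno→Machine M1 (82 min), Kestrel→Machine M5 (37 min), Flint→Machine M4 (108 min), Cove→Machine M2 (70 min) — total 82+37+108+70 = 297 min.
Min-entry greedy (repeatedly take the single cheapest remaining cell) gives 313 min, worse by 16.
Every other assignment is strictly worse.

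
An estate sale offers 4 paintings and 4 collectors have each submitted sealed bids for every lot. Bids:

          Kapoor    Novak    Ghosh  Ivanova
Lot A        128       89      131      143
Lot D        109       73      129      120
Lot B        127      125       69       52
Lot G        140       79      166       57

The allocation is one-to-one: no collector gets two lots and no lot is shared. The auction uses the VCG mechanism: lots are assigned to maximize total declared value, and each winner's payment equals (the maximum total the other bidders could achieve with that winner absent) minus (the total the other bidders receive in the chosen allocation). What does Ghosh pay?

Ghosh pays $31.

Efficient allocation: Kapoor→Lot D ($109), Novak→Lot B ($125), Ghosh→Lot G ($166), Ivanova→Lot A ($143); total welfare W = $543.
Ghosh receives Lot G at value $166, so the others get W − 166 = $377.
Without Ghosh: best allocation of the remaining 3 bidders over all 4 lots is Kapoor→Lot G ($140), Novak→Lot B ($125), Ivanova→Lot A ($143), total $408.
VCG payment = (others' best without Ghosh) − (others' welfare with Ghosh) = 408 − 377 = $31.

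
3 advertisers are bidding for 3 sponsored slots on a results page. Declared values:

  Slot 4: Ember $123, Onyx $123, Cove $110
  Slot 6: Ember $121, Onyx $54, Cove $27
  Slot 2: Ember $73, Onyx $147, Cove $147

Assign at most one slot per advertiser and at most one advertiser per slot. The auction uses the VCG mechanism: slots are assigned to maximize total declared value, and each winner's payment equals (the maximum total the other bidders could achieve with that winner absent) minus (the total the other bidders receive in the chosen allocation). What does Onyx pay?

Efficient allocation: Ember→Slot 6 ($121), Onyx→Slot 4 ($123), Cove→Slot 2 ($147); total welfare W = $391.
Onyx receives Slot 4 at value $123, so the others get W − 123 = $268.
Without Onyx: best allocation of the remaining 2 bidders over all 3 slots is Ember→Slot 4 ($123), Cove→Slot 2 ($147), total $270.
VCG payment = (others' best without Onyx) − (others' welfare with Onyx) = 270 − 268 = $2.

Onyx pays $2.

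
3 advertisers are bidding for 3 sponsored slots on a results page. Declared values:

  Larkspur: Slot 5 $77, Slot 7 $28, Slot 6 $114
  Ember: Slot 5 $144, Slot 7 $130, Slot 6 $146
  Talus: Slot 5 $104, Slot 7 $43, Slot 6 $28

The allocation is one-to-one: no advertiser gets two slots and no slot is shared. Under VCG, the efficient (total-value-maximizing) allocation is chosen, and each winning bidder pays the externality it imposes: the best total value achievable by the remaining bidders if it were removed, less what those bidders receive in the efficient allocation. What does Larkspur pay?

Efficient allocation: Larkspur→Slot 6 ($114), Ember→Slot 7 ($130), Talus→Slot 5 ($104); total welfare W = $348.
Larkspur receives Slot 6 at value $114, so the others get W − 114 = $234.
Without Larkspur: best allocation of the remaining 2 bidders over all 3 slots is Ember→Slot 6 ($146), Talus→Slot 5 ($104), total $250.
VCG payment = (others' best without Larkspur) − (others' welfare with Larkspur) = 250 − 234 = $16.

Larkspur pays $16.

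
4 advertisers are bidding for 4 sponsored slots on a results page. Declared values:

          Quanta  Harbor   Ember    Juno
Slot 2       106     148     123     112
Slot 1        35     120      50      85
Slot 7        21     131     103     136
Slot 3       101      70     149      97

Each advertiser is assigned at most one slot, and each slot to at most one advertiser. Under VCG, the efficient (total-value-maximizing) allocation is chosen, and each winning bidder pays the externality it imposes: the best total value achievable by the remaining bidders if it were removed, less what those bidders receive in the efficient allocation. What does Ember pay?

Efficient allocation: Quanta→Slot 2 ($106), Harbor→Slot 1 ($120), Ember→Slot 3 ($149), Juno→Slot 7 ($136); total welfare W = $511.
Ember receives Slot 3 at value $149, so the others get W − 149 = $362.
Without Ember: best allocation of the remaining 3 bidders over all 4 slots is Quanta→Slot 3 ($101), Harbor→Slot 2 ($148), Juno→Slot 7 ($136), total $385.
VCG payment = (others' best without Ember) − (others' welfare with Ember) = 385 − 362 = $23.

Ember pays $23.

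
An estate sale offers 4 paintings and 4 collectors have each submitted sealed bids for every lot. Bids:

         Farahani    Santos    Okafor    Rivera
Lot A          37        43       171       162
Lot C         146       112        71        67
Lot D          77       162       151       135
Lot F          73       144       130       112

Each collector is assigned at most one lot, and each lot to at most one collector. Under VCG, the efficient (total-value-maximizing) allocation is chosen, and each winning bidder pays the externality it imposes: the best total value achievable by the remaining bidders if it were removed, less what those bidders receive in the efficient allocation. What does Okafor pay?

Okafor pays $18.

Efficient allocation: Farahani→Lot C ($146), Santos→Lot F ($144), Okafor→Lot D ($151), Rivera→Lot A ($162); total welfare W = $603.
Okafor receives Lot D at value $151, so the others get W − 151 = $452.
Without Okafor: best allocation of the remaining 3 bidders over all 4 lots is Farahani→Lot C ($146), Santos→Lot D ($162), Rivera→Lot A ($162), total $470.
VCG payment = (others' best without Okafor) − (others' welfare with Okafor) = 470 − 452 = $18.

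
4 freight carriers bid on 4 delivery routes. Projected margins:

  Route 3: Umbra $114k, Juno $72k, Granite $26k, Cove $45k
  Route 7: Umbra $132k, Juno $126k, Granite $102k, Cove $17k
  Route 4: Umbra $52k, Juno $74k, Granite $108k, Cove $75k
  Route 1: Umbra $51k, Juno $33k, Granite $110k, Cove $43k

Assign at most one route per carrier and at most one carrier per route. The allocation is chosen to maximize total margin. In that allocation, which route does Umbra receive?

Umbra receives Route 3.

Optimal: Umbra→Route 3 ($114k), Juno→Route 7 ($126k), Granite→Route 1 ($110k), Cove→Route 4 ($75k) — total 114+126+110+75 = $425k.
Max-entry greedy (repeatedly take the single best remaining cell) gives $389k, worse by 36.
Checked against all permutations: $425k is optimal.
Umbra's own top route is Route 7 ($132k), but forcing Umbra→Route 7 and reassigning the rest optimally gives only $389k — worse by 36.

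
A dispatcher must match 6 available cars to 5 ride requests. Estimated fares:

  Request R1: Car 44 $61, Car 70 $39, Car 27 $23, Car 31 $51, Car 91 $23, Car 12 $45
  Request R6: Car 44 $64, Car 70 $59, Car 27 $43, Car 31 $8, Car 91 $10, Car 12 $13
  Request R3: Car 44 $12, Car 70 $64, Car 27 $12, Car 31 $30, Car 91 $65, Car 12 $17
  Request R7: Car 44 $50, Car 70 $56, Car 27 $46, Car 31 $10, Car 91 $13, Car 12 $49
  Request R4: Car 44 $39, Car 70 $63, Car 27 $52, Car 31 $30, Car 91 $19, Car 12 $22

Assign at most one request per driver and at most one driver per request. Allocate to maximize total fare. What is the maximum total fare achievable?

Optimal: Car 31→Request R1 ($51), Car 44→Request R6 ($64), Car 91→Request R3 ($65), Car 12→Request R7 ($49), Car 70→Request R4 ($63) — total 51+64+65+49+63 = $292.
Column-greedy (each request in turn goes to its best remaining driver) gives $286, worse by 6.
No other one-to-one assignment exceeds $292.

Max total: $292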